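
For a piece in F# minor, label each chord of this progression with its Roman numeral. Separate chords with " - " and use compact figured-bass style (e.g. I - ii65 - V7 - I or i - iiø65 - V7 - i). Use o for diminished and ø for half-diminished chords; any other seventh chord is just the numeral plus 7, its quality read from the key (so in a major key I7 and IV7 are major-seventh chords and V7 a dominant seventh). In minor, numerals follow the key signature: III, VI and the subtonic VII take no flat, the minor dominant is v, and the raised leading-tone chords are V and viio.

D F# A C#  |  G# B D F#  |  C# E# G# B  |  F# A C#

D-F#-A-C#: major seventh chord on D = scale degree 6 → VI7.
G#-B-D-F# has root G#, degree 2 in F# minor, so iiø7.
C#-E#-G#-B has root C#, degree 5 in F# minor, so V7.
F#-A-C#: root F# is the tonic; minor triad there is i.

VI7 - iiø7 - V7 - i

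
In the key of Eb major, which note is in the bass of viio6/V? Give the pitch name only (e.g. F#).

C

The applied chord viio6/V is rooted on A: A-C-Eb.
The figure 6 means first inversion — the third is in the bass.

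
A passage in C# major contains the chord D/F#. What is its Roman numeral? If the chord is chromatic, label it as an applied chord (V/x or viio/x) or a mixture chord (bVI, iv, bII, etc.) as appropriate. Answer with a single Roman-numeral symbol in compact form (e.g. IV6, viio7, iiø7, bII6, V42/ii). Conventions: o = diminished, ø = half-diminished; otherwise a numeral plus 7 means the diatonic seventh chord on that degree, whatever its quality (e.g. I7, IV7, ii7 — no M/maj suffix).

bII6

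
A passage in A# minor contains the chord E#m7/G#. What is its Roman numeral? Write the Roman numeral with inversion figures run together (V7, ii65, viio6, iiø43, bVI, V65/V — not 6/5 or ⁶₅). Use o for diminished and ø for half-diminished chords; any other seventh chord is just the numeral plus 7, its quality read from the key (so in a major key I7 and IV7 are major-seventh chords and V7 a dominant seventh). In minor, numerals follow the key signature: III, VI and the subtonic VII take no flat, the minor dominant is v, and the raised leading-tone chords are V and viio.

v65

The pitches E#-G#-B#-D# form a minor seventh chord rooted on E#.
In A# minor, E# is the dominant; the diatonic minor seventh chord there is v7.
With G# in the bass the chord is in first inversion, so the figured bass is 65.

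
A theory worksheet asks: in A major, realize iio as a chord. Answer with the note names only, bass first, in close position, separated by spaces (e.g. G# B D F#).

B D F

Scale degree 2 in A major is B; here the chord built on it is altered to a diminished triad. iio is the diminished supertonic triad, borrowed from the parallel minor.
So the chord is B-D-F, a diminished triad.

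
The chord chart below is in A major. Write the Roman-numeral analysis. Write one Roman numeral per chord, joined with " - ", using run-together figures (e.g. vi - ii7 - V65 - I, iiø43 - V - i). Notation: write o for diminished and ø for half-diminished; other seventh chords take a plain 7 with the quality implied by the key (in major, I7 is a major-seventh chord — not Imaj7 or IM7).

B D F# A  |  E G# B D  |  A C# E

B-D-F#-A: minor seventh chord on B = scale degree 2 → ii7.
E-G#-B-D has root E, degree 5 in A major, so V7.
A-C#-E: major triad on A = scale degree 1 → I.

ii7 - V7 - I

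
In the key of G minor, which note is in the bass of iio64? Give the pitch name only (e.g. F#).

Eb

iio in G minor has root A; the chord is A-C-Eb.
The figure 64 means second inversion — the fifth is in the bass.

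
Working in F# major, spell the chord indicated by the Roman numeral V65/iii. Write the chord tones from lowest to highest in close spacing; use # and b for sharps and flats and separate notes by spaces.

G## B# D# E#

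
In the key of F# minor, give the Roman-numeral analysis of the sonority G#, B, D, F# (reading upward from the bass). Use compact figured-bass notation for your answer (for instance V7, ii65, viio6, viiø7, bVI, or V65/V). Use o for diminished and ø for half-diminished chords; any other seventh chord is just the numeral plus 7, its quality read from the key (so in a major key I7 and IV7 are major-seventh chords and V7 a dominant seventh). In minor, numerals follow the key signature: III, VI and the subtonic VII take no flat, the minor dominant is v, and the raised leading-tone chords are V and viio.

Stacked in thirds the chord is G#-B-D-F#: a half-diminished seventh chord on G#.
In F# minor, G# is the supertonic; the diatonic half-diminished seventh chord there is iiø7.

iiø7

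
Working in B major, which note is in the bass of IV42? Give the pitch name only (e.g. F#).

D#

IV in B major has root E; the chord is E-G#-B-D#.
The figure 42 means third inversion — the seventh is in the bass.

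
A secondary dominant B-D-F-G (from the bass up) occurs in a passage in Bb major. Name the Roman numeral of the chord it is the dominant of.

ii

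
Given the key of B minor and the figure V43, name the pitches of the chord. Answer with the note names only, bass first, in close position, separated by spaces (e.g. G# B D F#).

In B minor, scale degree 5 is F#. The dominant is major (leading tone raised), so V is a dominant seventh chord.
Stacking thirds from F# gives F#-A#-C#-E.
With the 43 figure the chord is in second inversion; from the bass C# upward in close position it reads C#-E-F#-A#.

C# E F# A#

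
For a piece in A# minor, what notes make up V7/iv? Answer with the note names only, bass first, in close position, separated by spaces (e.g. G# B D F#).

A# C## E# G#

V7/iv is a secondary dominant — the dominant seventh of iv. iv in A# minor is D#, so the applied chord's root is A#, a perfect fifth above.
Building a dominant seventh chord on A# gives A#-C##-E#-G#.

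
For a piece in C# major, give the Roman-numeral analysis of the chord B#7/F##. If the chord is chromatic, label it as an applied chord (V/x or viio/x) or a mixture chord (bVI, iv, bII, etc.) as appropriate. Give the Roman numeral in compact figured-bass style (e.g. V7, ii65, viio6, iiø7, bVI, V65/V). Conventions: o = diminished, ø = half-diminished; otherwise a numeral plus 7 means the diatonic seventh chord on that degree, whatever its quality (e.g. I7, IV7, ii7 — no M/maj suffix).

V43/iii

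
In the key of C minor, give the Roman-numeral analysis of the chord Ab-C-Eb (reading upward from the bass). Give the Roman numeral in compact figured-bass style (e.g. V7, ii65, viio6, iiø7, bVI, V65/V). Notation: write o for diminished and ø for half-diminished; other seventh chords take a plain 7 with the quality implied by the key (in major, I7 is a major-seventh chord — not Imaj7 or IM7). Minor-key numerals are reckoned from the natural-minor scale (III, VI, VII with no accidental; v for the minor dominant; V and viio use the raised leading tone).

VI

Stacked in thirds the chord is Ab-C-Eb: a major triad on Ab.
In C minor, Ab is the submediant; the diatonic major triad there is VI.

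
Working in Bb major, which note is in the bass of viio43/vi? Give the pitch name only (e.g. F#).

C

The applied chord viio43/vi is rooted on F#: F#-A-C-Eb.
The figure 43 means second inversion — the fifth is in the bass.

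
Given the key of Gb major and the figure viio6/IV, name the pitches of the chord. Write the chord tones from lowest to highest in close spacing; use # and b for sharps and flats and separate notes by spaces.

Db Fb Bb

The slash marks an applied leading-tone chord: viio of IV. In Gb major, IV is Cb, so the leading tone to it is Bb, a half step below.
Building a diminished triad on Bb gives Bb-Db-Fb.
The figured bass 6 indicates first inversion, placing the third (Db) in the bass: Db-Fb-Bb.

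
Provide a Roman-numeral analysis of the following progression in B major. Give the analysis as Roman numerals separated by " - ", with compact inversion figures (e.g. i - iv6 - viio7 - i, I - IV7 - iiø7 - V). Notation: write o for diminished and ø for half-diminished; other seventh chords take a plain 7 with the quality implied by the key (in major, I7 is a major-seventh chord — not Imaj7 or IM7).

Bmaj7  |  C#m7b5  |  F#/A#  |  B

Bmaj7 has root B, degree 1 in B major, so I7.
C#m7b5 is non-diatonic — iiø7, a mixture chord from B minor.
F#/A#: root F# is the dominant; major triad there is V6.
B: major triad on B = scale degree 1 → I.

I7 - iiø7 - V6 - I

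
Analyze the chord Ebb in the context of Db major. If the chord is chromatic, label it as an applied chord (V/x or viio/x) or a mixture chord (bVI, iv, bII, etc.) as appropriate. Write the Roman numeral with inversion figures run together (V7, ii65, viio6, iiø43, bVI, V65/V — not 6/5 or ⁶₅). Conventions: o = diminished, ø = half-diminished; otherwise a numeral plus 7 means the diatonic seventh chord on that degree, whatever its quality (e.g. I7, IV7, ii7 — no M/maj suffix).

Stacked in thirds the chord is Ebb-Gb-Bbb: a major triad on Ebb.
Ebb is the lowered second degree of Db major (diatonic 2 would be Eb). This is the Neapolitan chord — a major triad on the lowered second degree.

bII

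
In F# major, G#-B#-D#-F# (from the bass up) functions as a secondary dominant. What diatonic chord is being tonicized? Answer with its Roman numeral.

The chord is a dominant seventh chord on G#.
A dominant resolves down a perfect fifth: G# → C#. In F# major, C# is scale degree 5, i.e. V.

V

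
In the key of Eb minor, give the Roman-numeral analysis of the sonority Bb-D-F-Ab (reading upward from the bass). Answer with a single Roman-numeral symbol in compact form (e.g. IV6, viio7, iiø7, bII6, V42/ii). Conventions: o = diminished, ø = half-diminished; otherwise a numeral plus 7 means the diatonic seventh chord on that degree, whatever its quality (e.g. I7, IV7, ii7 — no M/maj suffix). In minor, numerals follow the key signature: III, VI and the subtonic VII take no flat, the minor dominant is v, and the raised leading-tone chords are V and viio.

The pitches Bb-D-F-Ab form a dominant seventh chord rooted on Bb.
Bb is scale degree 5 in Eb minor, and a dominant seventh chord on that degree is written V7.

V7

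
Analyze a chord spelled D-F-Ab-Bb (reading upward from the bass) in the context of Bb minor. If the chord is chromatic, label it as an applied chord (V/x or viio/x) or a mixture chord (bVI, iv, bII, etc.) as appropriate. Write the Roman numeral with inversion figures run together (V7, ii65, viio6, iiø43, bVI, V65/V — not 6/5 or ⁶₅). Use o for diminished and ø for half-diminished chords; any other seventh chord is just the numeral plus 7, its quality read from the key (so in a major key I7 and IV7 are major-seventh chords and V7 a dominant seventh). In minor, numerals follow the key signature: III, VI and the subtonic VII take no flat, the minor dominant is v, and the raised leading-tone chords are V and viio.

V65/iv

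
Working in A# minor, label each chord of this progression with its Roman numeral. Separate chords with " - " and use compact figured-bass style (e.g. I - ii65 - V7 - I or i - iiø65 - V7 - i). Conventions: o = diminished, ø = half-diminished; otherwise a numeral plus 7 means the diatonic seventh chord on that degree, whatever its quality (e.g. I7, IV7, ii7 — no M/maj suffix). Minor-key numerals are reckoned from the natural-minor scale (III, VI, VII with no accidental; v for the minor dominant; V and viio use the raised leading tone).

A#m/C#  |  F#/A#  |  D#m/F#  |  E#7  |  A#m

A#m/C#: root A# is the tonic; minor triad there is i6.
F#/A# has root F#, degree 6 in A# minor, so VI6.
D#m/F# has root D#, degree 4 in A# minor, so iv6.
E#7: root E# is the dominant; dominant seventh chord there is V7.
A#m: root A# is the tonic; minor triad there is i.

i6 - VI6 - iv6 - V7 - i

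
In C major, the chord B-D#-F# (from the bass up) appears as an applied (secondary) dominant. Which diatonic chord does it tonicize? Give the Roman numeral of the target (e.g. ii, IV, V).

The chord is a major triad on B.
A dominant resolves down a perfect fifth: B → E. In C major, E is scale degree 3, i.e. iii.

iii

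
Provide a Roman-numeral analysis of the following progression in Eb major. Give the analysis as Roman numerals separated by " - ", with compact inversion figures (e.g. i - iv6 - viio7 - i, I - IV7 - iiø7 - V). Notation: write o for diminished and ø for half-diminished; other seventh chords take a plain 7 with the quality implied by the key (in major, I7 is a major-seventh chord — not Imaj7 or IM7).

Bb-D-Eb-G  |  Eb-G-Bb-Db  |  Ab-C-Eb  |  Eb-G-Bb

Bb-D-Eb-G has root Eb, degree 1 in Eb major, so I43.
Eb-G-Bb-Db: a dominant seventh chord on Eb, the applied dominant of IV → V7/IV.
Ab-C-Eb: root Ab is the subdominant; major triad there is IV.
Eb-G-Bb: root Eb is the tonic; major triad there is I.

I43 - V7/IV - IV - I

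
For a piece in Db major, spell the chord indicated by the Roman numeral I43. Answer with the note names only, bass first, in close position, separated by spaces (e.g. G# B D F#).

Ab C Db F

The numeral's case and figure indicate a major seventh chord. In Db major its root, scale degree 1, is Db.
That chord is spelled Db-F-Ab-C.
The figured bass 43 indicates second inversion, placing the fifth (Ab) in the bass: Ab-C-Db-F.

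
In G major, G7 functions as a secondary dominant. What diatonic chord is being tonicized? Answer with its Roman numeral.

The chord is a dominant seventh chord on G.
A dominant resolves down a perfect fifth: G → C. In G major, C is scale degree 4, i.e. IV.

IV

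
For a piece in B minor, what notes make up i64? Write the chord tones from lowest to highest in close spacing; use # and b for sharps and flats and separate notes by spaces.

F# B D

In B minor, the tonic is B, and the diatonic chord built there is a minor triad.
That chord is spelled B-D-F#.
With the 64 figure the chord is in second inversion; from the bass F# upward in close position it reads F#-B-D.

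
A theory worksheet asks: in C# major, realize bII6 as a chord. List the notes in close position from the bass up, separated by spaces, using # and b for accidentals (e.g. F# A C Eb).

Scale degree 2 in C# major is D#; lowering it a half step gives D. bII6 is the Neapolitan sixth — a major triad on the lowered second degree, here in its customary first inversion.
So the chord is D-F#-A.
The figured bass 6 indicates first inversion, placing the third (F#) in the bass: F#-A-D.

F# A D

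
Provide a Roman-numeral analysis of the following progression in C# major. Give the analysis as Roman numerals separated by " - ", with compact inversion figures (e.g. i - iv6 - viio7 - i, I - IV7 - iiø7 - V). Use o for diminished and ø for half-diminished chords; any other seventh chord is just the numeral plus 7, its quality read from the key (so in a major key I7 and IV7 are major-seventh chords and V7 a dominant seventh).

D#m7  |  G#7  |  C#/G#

D#m7: root D# is the supertonic; minor seventh chord there is ii7.
G#7: root G# is the dominant; dominant seventh chord there is V7.
C#/G#: root C# is the tonic; major triad there is I64.

ii7 - V7 - I64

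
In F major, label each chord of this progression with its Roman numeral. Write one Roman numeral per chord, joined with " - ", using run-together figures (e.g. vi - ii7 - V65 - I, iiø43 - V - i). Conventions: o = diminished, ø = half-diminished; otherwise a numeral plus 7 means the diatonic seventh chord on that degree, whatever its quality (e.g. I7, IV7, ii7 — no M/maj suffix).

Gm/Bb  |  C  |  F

ii6 - V - I

Gm/Bb has root G, degree 2 in F major, so ii6.
C has root C, degree 5 in F major, so V.
F has root F, degree 1 in F major, so I.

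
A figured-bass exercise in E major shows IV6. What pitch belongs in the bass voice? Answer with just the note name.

C#

IV in E major has root A; the chord is A-C#-E.
The figure 6 means first inversion — the third is in the bass.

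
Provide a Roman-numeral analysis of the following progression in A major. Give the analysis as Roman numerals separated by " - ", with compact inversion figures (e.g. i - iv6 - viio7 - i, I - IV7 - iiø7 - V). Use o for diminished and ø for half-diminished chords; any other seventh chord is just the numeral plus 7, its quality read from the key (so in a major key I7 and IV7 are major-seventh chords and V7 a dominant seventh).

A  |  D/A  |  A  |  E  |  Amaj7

I - IV64 - I - V - I7

A: major triad on A = scale degree 1 → I.
D/A: major triad on D = scale degree 4 → IV64.
A has root A, degree 1 in A major, so I.
E: major triad on E = scale degree 5 → V.
Amaj7: major seventh chord on A = scale degree 1 → I7.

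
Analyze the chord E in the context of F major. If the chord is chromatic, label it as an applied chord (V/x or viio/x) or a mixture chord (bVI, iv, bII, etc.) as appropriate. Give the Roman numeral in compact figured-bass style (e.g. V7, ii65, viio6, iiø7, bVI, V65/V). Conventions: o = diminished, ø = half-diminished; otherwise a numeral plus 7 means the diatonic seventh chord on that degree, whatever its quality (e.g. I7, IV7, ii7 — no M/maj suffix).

V/iii

Stacked in thirds the chord is E-G#-B: a major triad on E.
E is not a diatonic chord root with this quality in F major, but it lies a perfect fifth above A (iii), so the chord functions as an applied dominant of iii.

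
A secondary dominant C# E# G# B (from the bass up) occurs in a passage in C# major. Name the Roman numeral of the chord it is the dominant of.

IV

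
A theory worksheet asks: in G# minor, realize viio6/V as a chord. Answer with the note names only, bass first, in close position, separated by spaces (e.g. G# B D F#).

E# G# C##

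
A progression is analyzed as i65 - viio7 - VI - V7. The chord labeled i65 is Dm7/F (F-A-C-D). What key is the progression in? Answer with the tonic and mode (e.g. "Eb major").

i65 is given as F-A-C-D — a minor seventh chord with root D.
If D is scale degree 1 and the mode makes that degree carry a minor seventh chord, the tonic is D and the mode is minor.

D minor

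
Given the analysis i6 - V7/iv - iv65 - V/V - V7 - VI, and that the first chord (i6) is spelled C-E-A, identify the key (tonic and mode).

A minor

i6 is given as C-E-A — a minor triad with root A.
If A is scale degree 1 and the mode makes that degree carry a minor triad, the tonic is A and the mode is minor.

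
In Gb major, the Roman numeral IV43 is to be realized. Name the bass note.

Gb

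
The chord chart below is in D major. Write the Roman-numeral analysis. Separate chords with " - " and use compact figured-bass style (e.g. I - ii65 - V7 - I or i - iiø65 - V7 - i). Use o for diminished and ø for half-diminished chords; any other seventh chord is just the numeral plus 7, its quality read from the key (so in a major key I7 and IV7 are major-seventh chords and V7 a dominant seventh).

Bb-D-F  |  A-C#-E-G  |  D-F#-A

Bb-D-F: Bb with this quality isn't in the key; it's bVI, borrowed from the parallel minor.
A-C#-E-G: root A is the dominant; dominant seventh chord there is V7.
D-F#-A has root D, degree 1 in D major, so I.

bVI - V7 - I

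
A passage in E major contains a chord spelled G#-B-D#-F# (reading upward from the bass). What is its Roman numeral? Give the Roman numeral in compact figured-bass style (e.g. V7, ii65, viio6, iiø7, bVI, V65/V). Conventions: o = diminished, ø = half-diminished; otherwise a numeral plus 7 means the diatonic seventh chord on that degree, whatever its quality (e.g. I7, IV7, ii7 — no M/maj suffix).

iii7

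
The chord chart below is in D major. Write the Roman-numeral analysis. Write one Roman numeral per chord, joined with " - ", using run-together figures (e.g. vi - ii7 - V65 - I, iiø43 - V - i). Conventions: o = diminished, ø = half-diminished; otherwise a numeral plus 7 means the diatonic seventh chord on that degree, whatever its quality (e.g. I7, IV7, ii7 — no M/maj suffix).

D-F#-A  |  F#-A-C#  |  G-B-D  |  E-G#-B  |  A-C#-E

I - iii - IV - V/V - V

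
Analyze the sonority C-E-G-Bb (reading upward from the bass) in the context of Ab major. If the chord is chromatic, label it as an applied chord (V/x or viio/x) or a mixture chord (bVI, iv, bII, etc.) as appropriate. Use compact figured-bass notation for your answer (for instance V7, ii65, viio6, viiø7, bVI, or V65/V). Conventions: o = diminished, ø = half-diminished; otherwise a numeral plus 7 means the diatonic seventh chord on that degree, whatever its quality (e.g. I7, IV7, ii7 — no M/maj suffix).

V7/vi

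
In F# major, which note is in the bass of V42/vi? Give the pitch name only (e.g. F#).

G#

The applied chord V42/vi is rooted on A#: A#-C##-E#-G#.
The figure 42 means third inversion — the seventh is in the bass.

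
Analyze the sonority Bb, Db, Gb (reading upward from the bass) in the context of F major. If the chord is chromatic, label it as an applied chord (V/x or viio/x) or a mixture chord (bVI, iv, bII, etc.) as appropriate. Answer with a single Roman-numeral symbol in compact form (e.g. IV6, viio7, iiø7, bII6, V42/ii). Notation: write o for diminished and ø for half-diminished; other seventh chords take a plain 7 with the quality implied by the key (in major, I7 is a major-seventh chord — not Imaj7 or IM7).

bII6

Stacked in thirds the chord is Gb-Bb-Db: a major triad on Gb.
Gb is the lowered second degree of F major (diatonic 2 would be G). This is the Neapolitan sixth — a major triad on the lowered second degree, here in its customary first inversion.
With Bb in the bass the chord is in first inversion, so the figured bass is 6.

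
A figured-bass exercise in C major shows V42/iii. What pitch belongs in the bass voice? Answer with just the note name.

A

The applied chord V42/iii is rooted on B: B-D#-F#-A.
The figure 42 means third inversion — the seventh is in the bass.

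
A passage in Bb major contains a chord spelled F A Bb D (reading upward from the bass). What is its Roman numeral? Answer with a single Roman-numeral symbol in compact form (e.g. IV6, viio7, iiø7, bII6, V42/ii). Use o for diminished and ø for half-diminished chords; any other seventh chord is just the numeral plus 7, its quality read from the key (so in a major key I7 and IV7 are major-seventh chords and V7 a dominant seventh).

I43

Stacked in thirds the chord is Bb-D-F-A: a major seventh chord on Bb.
Bb is scale degree 1 in Bb major, and a major seventh chord on that degree is written I7.
With F in the bass the chord is in second inversion, so the figured bass is 43.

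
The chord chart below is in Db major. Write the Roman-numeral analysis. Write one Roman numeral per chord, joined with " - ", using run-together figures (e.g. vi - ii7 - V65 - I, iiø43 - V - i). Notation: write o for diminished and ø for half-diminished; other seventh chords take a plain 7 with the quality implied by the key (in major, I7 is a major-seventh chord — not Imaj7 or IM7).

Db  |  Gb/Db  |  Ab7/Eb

I - IV64 - V43

Db has root Db, degree 1 in Db major, so I.
Gb/Db: root Gb is the subdominant; major triad there is IV64.
Ab7/Eb has root Ab, degree 5 in Db major, so V43.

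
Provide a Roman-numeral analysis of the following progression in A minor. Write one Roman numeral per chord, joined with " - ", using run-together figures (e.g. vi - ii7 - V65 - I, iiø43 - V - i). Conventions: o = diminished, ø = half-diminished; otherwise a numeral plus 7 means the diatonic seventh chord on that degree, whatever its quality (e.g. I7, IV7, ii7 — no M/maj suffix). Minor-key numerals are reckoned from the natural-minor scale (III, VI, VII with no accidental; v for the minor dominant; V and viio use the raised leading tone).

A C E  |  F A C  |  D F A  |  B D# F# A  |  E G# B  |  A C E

i - VI - iv - V7/V - V - i

A-C-E has root A, degree 1 in A minor, so i.
F-A-C: major triad on F = scale degree 6 → VI.
D-F-A: root D is the subdominant; minor triad there is iv.
B-D#-F#-A: chromatic; B is V of V, so V7/V.
E-G#-B: major triad on E = scale degree 5 → V.
A-C-E: minor triad on A = scale degree 1 → i.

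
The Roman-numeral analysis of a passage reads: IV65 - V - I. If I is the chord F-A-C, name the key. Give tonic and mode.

F major

The anchor chord is a major triad on F, labeled I.
If F is scale degree 1 and the mode makes that degree carry a major triad, the tonic is F and the mode is major.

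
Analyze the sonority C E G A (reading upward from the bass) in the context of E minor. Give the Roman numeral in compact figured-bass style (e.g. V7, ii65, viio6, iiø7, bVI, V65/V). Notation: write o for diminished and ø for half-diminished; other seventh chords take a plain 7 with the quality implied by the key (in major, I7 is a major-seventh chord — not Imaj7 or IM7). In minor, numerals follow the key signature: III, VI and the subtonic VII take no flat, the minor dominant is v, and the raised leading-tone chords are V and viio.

iv65

Stacked in thirds the chord is A-C-E-G: a minor seventh chord on A.
In E minor, A is the subdominant; the diatonic minor seventh chord there is iv7.
With C in the bass the chord is in first inversion, so the figured bass is 65.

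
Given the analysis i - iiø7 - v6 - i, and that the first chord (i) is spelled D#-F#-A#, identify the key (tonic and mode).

D# minor

i is given as D#-F#-A# — a minor triad with root D#.
If D# is scale degree 1 and the mode makes that degree carry a minor triad, the tonic is D# and the mode is minor.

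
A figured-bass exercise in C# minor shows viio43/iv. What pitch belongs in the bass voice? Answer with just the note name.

B

The applied chord viio43/iv is rooted on E#: E#-G#-B-D.
The figure 43 means second inversion — the fifth is in the bass.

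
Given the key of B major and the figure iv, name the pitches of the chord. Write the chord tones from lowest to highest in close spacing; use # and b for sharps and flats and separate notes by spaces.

iv is the minor subdominant, borrowed from the parallel minor. In B major that root is E.
So the chord is E-G-B, a minor triad.

E G B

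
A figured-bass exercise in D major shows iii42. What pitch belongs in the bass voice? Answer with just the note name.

E

iii in D major has root F#; the chord is F#-A-C#-E.
The figure 42 means third inversion — the seventh is in the bass.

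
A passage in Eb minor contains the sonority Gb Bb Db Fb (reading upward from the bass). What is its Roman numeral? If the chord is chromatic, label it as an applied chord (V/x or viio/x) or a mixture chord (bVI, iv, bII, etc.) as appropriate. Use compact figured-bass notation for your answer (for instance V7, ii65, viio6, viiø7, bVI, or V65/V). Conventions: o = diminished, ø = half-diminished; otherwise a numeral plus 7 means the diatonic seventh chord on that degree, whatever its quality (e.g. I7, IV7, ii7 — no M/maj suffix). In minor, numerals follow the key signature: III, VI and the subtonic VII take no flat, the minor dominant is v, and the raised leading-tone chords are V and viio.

Stacked in thirds the chord is Gb-Bb-Db-Fb: a dominant seventh chord on Gb.
Gb is not a diatonic chord root with this quality in Eb minor, but it lies a perfect fifth above Cb (VI), so the chord functions as an applied dominant of VI.

V7/VI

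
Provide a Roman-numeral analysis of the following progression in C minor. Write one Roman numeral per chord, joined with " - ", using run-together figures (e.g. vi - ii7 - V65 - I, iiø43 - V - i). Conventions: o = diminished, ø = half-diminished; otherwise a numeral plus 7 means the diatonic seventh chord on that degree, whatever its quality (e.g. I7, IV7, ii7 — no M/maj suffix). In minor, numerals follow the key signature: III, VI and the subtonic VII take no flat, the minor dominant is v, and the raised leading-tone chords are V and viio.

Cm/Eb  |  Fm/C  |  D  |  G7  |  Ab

i6 - iv64 - V/V - V7 - VI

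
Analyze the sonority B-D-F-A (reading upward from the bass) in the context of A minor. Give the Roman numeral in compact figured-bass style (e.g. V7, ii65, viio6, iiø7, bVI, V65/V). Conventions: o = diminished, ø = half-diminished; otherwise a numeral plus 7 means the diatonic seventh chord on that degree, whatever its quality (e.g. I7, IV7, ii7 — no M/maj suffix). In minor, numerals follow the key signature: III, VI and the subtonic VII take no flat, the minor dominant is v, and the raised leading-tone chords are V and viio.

iiø7

Stacked in thirds the chord is B-D-F-A: a half-diminished seventh chord on B.
In A minor, B is the supertonic; the diatonic half-diminished seventh chord there is iiø7.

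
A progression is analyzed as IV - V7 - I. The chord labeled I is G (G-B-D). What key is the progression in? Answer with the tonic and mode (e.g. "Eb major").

I is given as G-B-D — a major triad with root G.
If G is scale degree 1 and the mode makes that degree carry a major triad, the tonic is G and the mode is major.

G major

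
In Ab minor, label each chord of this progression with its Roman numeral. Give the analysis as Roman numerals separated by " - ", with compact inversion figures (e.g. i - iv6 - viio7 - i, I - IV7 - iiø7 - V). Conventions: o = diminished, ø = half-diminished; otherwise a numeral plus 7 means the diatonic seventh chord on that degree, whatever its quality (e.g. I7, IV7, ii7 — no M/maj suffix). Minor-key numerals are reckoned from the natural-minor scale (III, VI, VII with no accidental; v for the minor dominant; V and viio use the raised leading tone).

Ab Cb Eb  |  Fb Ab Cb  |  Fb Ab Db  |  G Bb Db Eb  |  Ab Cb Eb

Ab-Cb-Eb has root Ab, degree 1 in Ab minor, so i.
Fb-Ab-Cb: major triad on Fb = scale degree 6 → VI.
Fb-Ab-Db has root Db, degree 4 in Ab minor, so iv6.
G-Bb-Db-Eb: root Eb is the dominant; dominant seventh chord there is V65.
Ab-Cb-Eb: root Ab is the tonic; minor triad there is i.

i - VI - iv6 - V65 - i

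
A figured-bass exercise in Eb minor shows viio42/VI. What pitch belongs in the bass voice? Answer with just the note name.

Abb

The applied chord viio42/VI is rooted on Bb: Bb-Db-Fb-Abb.
The figure 42 means third inversion — the seventh is in the bass.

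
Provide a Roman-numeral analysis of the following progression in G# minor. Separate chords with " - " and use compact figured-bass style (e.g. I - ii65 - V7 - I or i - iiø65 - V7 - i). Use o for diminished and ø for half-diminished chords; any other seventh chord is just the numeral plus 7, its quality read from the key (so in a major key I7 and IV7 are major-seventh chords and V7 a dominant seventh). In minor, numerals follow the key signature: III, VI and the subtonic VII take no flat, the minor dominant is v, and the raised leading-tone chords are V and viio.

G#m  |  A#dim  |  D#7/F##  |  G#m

G#m: root G# is the tonic; minor triad there is i.
A#dim: diminished triad on A# = scale degree 2 → iio.
D#7/F##: root D# is the dominant; dominant seventh chord there is V65.
G#m: root G# is the tonic; minor triad there is i.

i - iio - V65 - i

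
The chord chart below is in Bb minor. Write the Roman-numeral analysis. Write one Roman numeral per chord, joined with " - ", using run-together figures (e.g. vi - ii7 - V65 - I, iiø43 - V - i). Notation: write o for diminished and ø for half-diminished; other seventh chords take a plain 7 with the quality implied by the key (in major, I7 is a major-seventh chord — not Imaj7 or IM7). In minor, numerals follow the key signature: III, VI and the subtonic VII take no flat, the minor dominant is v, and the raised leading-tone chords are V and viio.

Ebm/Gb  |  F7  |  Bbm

Ebm/Gb has root Eb, degree 4 in Bb minor, so iv6.
F7 has root F, degree 5 in Bb minor, so V7.
Bbm has root Bb, degree 1 in Bb minor, so i.

iv6 - V7 - i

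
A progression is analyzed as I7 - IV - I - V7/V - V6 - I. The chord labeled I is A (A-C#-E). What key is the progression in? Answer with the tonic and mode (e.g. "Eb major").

A major

I is given as A-C#-E — a major triad with root A.
If A is scale degree 1 and the mode makes that degree carry a major triad, the tonic is A and the mode is major.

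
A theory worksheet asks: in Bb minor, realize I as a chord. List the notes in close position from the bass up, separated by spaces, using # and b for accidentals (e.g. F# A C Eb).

Bb D F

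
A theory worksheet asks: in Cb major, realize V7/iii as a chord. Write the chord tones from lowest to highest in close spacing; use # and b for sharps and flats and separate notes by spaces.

V7/iii is a secondary dominant — the dominant seventh of iii. iii in Cb major is Eb, so the applied chord's root is Bb, a perfect fifth above.
Building a dominant seventh chord on Bb gives Bb-D-F-Ab.

Bb D F Ab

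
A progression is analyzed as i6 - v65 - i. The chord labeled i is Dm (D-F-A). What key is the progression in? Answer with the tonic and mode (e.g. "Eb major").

D minor

The anchor chord is a minor triad on D, labeled i.
If D is scale degree 1 and the mode makes that degree carry a minor triad, the tonic is D and the mode is minor.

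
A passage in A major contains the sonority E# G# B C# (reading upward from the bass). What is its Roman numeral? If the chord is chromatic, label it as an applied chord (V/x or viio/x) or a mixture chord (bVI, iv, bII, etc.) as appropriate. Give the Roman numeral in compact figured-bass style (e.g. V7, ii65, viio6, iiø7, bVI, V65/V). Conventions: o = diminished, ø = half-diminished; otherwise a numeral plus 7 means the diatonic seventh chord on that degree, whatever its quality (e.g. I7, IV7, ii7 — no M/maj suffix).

Stacked in thirds the chord is C#-E#-G#-B: a dominant seventh chord on C#.
C# is not a diatonic chord root with this quality in A major, but it lies a perfect fifth above F# (vi), so the chord functions as an applied dominant of vi.
With E# in the bass the chord is in first inversion, so the figured bass is 65.

V65/vi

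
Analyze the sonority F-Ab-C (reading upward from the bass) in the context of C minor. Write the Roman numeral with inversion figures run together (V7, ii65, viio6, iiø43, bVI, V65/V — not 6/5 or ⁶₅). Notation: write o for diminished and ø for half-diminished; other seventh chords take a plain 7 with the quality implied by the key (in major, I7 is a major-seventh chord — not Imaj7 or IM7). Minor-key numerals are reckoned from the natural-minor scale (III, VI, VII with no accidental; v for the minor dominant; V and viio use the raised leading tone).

iv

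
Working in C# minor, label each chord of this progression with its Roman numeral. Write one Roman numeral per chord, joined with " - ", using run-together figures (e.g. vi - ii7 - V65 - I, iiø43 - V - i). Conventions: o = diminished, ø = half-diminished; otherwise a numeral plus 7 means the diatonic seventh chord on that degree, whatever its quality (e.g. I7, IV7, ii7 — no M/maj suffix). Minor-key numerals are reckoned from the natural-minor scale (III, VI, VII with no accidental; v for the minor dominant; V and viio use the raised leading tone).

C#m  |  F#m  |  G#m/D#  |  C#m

i - iv - v64 - i

C#m: root C# is the tonic; minor triad there is i.
F#m: root F# is the subdominant; minor triad there is iv.
G#m/D#: root G# is the dominant; minor triad there is v64.
C#m: minor triad on C# = scale degree 1 → i.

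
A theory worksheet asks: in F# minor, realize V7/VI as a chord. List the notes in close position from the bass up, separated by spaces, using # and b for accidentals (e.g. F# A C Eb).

A C# E G

The slash means an applied dominant: we want the dominant of VI. In F# minor, VI is D major, and its dominant is built on A.
Building a dominant seventh chord on A gives A-C#-E-G.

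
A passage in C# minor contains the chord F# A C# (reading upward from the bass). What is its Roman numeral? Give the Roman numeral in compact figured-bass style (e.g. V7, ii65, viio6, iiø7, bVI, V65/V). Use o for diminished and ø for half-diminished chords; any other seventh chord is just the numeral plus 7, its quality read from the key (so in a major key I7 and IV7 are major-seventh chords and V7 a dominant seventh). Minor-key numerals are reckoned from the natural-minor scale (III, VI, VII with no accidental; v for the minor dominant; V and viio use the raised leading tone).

iv

Stacked in thirds the chord is F#-A-C#: a minor triad on F#.
In C# minor, F# is the subdominant; the diatonic minor triad there is iv.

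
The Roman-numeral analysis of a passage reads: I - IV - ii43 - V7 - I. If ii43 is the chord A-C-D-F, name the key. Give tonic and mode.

The chord Dm7/A is a minor seventh chord rooted on D; its label is ii43.
If D is scale degree 2 and the mode makes that degree carry a minor seventh chord, the tonic is C and the mode is major.

C major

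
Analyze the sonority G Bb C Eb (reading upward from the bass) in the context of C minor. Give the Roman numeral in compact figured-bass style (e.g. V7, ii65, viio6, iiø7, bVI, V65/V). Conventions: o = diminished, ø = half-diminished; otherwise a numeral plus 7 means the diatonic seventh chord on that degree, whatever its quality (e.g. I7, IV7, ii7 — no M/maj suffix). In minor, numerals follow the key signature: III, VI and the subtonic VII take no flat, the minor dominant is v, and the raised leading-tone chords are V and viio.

Stacked in thirds the chord is C-Eb-G-Bb: a minor seventh chord on C.
C is scale degree 1 in C minor, and a minor seventh chord on that degree is written i7.
With G in the bass the chord is in second inversion, so the figured bass is 43.

i43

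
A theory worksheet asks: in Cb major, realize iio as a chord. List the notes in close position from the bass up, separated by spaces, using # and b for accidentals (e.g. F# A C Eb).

iio is the diminished supertonic triad, borrowed from the parallel minor. In Cb major that root is Db.
So the chord is Db-Fb-Abb.

Db Fb Abb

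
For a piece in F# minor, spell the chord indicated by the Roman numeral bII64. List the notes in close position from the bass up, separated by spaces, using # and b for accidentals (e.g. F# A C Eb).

Scale degree 2 in F# minor is G#; lowering it a half step gives G. bII64 is the Neapolitan chord — a major triad on the lowered second degree.
So the chord is G-B-D, a major triad.
The figured bass 64 indicates second inversion, placing the fifth (D) in the bass: D-G-B.

D G B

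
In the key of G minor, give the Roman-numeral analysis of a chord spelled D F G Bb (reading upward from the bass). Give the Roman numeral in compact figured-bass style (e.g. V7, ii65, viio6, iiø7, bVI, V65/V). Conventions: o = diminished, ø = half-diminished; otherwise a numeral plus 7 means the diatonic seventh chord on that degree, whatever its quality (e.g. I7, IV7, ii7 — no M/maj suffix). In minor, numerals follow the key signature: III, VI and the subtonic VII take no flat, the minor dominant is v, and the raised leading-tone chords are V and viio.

The pitches G-Bb-D-F form a minor seventh chord rooted on G.
G is scale degree 1 in G minor, and a minor seventh chord on that degree is written i7.
With D in the bass the chord is in second inversion, so the figured bass is 43.

i43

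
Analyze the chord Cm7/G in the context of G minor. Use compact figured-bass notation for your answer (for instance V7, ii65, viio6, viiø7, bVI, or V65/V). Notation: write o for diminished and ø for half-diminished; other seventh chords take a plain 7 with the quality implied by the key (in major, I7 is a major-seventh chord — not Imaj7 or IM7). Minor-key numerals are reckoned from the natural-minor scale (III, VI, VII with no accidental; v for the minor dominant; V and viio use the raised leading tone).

iv43

The pitches C-Eb-G-Bb form a minor seventh chord rooted on C.
C is scale degree 4 in G minor, and a minor seventh chord on that degree is written iv7.
With G in the bass the chord is in second inversion, so the figured bass is 43.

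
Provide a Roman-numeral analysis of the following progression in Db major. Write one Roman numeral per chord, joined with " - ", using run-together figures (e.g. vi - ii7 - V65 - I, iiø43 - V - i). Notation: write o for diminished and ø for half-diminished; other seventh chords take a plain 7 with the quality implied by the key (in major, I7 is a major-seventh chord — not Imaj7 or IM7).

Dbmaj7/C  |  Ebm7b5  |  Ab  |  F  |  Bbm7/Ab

I42 - iiø7 - V - V/vi - vi42

Dbmaj7/C has root Db, degree 1 in Db major, so I42.
Ebm7b5: Eb with this quality isn't in the key; it's iiø7, borrowed from the parallel minor.
Ab: major triad on Ab = scale degree 5 → V.
F is the secondary dominant of vi (major triad on F): V/vi.
Bbm7/Ab: root Bb is the submediant; minor seventh chord there is vi42.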